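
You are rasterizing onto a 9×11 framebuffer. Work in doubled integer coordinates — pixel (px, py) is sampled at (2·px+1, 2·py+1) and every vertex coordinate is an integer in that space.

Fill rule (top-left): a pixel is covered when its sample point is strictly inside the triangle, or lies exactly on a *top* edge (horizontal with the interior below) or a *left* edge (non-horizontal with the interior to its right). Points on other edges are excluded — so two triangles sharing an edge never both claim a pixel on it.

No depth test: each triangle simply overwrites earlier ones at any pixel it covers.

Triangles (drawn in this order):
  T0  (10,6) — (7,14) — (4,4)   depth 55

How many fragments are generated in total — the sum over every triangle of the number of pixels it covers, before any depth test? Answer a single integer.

T0:
  2·area = 54
  edge (10, 6)→(7, 14): d=(-3,8) right/bottom  bias=-1
  edge (7, 14)→(4, 4): d=(-3,-10) top-left  bias=+0
  edge (4, 4)→(10, 6): d=(6,2) right/bottom  bias=-1
    (0,1)@(1, 3): e=[81,-27,0] → ·  [on edge]
    (2,2)@(5, 5): e=[43,7,4] → █
    (3,2)@(7, 5): e=[27,27,0] → ·  [on edge]
    (2,3)@(5, 7): e=[37,1,16] → █
    (3,3)@(7, 7): e=[21,21,12] → █
    (4,3)@(9, 7): e=[5,41,8] → █
    (5,3)@(11, 7): e=[-11,61,4] → ·
    (6,3)@(13, 7): e=[-27,81,0] → ·  [on edge]
    (2,4)@(5, 9): e=[31,-5,28] → ·
    (3,4)@(7, 9): e=[15,15,24] → █
    (4,4)@(9, 9): e=[-1,35,20] → ·
    (3,5)@(7, 11): e=[9,9,36] → █
  covered (7 px):
    · · · · · · · · ·
    · · · · · · · · ·
    · · █ · · · · · ·
    · · █ █ █ · · · ·
    · · · █ · · · · ·
    · · · █ · · · · ·
    · · · █ · · · · ·
    · · · · · · · · ·
    · · · · · · · · ·
    · · · · · · · · ·
    · · · · · · · · ·

Result: 7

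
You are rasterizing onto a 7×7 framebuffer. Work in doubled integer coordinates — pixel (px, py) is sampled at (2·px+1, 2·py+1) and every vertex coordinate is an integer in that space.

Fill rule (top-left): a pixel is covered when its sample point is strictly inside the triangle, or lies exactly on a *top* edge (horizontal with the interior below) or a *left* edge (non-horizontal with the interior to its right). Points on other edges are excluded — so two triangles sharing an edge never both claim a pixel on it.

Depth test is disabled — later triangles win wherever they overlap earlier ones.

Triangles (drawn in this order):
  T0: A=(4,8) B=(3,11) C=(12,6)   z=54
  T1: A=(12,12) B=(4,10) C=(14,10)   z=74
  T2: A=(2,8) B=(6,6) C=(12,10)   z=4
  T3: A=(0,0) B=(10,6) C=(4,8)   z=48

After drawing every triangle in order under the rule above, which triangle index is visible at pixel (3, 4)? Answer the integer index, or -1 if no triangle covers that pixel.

T0:
  2·area = 22  (B↔C swapped to make it positive)
  edge (4, 8)→(12, 6): d=(8,-2) top-left  bias=+0
  edge (12, 6)→(3, 11): d=(-9,5) right/bottom  bias=-1
  edge (3, 11)→(4, 8): d=(1,-3) top-left  bias=+0
    (2,2)@(5, 5): e=[-22,44,0] → ·  [on edge]
    (4,3)@(9, 7): e=[2,6,14] → █
    (5,3)@(11, 7): e=[6,-4,20] → ·
    (2,4)@(5, 9): e=[10,8,4] → █
    (3,4)@(7, 9): e=[14,-2,10] → ·
    (4,4)@(9, 9): e=[18,-12,16] → ·
    (1,5)@(3, 11): e=[22,0,0] → ·  [on edge]
    (2,5)@(5, 11): e=[26,-10,6] → ·
  covered (2 px):
    · · · · · · ·
    · · · · · · ·
    · · · · · · ·
    · · · · █ · ·
    · · █ · · · ·
    · · · · · · ·
    · · · · · · ·
T1:
  2·area = 20
  edge (12, 12)→(4, 10): d=(-8,-2) top-left  bias=+0
  edge (4, 10)→(14, 10): d=(10,0) top-left  bias=+0
  edge (14, 10)→(12, 12): d=(-2,2) right/bottom  bias=-1
    (4,5)@(9, 11): e=[2,10,8] → █
    (5,5)@(11, 11): e=[6,10,4] → █
    (6,5)@(13, 11): e=[10,10,0] → ·  [on edge]
    (4,6)@(9, 13): e=[-14,30,4] → ·
    (5,6)@(11, 13): e=[-10,30,0] → ·  [on edge]
  covered (2 px):
    · · · · · · ·
    · · · · · · ·
    · · · · · · ·
    · · · · · · ·
    · · · · · · ·
    · · · · █ █ ·
    · · · · · · ·
T2:
  2·area = 28
  edge (2, 8)→(6, 6): d=(4,-2) top-left  bias=+0
  edge (6, 6)→(12, 10): d=(6,4) right/bottom  bias=-1
  edge (12, 10)→(2, 8): d=(-10,-2) top-left  bias=+0
    (2,3)@(5, 7): e=[2,10,16] → █
    (3,3)@(7, 7): e=[6,2,20] → █
    (4,3)@(9, 7): e=[10,-6,24] → ·
    (2,4)@(5, 9): e=[10,22,-4] → ·
    (3,4)@(7, 9): e=[14,14,0] → █  [on edge]
    (4,4)@(9, 9): e=[18,6,4] → █
    (5,4)@(11, 9): e=[22,-2,8] → ·
    (3,5)@(7, 11): e=[22,26,-20] → ·
    (4,5)@(9, 11): e=[26,18,-16] → ·
  covered (4 px):
    · · · · · · ·
    · · · · · · ·
    · · · · · · ·
    · · █ █ · · ·
    · · · █ █ · ·
    · · · · · · ·
    · · · · · · ·
T3:
  2·area = 56
  edge (0, 0)→(10, 6): d=(10,6) right/bottom  bias=-1
  edge (10, 6)→(4, 8): d=(-6,2) right/bottom  bias=-1
  edge (4, 8)→(0, 0): d=(-4,-8) top-left  bias=+0
    (0,0)@(1, 1): e=[4,48,4] → █
    (1,0)@(3, 1): e=[-8,44,20] → ·
    (0,1)@(1, 3): e=[24,36,-4] → ·
    (1,1)@(3, 3): e=[12,32,12] → █
    (2,1)@(5, 3): e=[0,28,28] → ·  [on edge]
    (1,2)@(3, 5): e=[32,20,4] → █
    (2,2)@(5, 5): e=[20,16,20] → █
    (3,2)@(7, 5): e=[8,12,36] → █
    (4,2)@(9, 5): e=[-4,8,52] → ·
    (6,2)@(13, 5): e=[-28,0,84] → ·  [on edge]
    (1,3)@(3, 7): e=[52,8,-4] → ·
    (2,3)@(5, 7): e=[40,4,12] → █
    (3,3)@(7, 7): e=[28,0,28] → ·  [on edge]
    (0,4)@(1, 9): e=[84,0,-28] → ·  [on edge]
  covered (6 px):
    █ · · · · · ·
    · █ · · · · ·
    · █ █ █ · · ·
    · · █ · · · ·
    · · · · · · ·
    · · · · · · ·
    · · · · · · ·

Z-buffer (winner per pixel, '.' = empty):
  3 . . . . . .
  . 3 . . . . .
  . 3 3 3 . . .
  . . 3 2 0 . .
  . . 0 2 2 . .
  . . . . 1 1 .
  . . . . . . .

Result: 2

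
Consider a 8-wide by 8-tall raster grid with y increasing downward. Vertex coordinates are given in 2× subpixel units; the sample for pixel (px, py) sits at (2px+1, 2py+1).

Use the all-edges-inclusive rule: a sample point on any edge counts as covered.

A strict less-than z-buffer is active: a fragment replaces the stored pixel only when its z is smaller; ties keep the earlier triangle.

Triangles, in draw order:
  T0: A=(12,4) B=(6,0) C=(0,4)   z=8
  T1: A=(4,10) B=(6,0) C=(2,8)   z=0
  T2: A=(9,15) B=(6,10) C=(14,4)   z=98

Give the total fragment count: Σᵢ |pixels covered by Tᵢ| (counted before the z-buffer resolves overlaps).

T0:
  2·area = 48  (B↔C swapped to make it positive)
  edge (12, 4)→(0, 4): d=(-12,0) inclusive
  edge (0, 4)→(6, 0): d=(6,-4) inclusive
  edge (6, 0)→(12, 4): d=(6,4) inclusive
    (2,0)@(5, 1): e=[36,2,10] → #
    (3,0)@(7, 1): e=[36,10,2] → #
    (4,0)@(9, 1): e=[36,18,-6] → ·
    (1,1)@(3, 3): e=[12,6,30] → #
    (4,1)@(9, 3): e=[12,30,6] → #
    (5,1)@(11, 3): e=[12,38,-2] → ·
    (1,2)@(3, 5): e=[-12,18,42] → ·
    (2,2)@(5, 5): e=[-12,26,34] → ·
    (3,2)@(7, 5): e=[-12,34,26] → ·
    (4,2)@(9, 5): e=[-12,42,18] → ·
  covered (6 px):
    · · # # · · · ·
    · # # # # · · ·
    · · · · · · · ·
    · · · · · · · ·
    · · · · · · · ·
    · · · · · · · ·
    · · · · · · · ·
    · · · · · · · ·
T1:
  2·area = 24  (B↔C swapped to make it positive)
  edge (4, 10)→(2, 8): d=(-2,-2) inclusive
  edge (2, 8)→(6, 0): d=(4,-8) inclusive
  edge (6, 0)→(4, 10): d=(-2,10) inclusive
    (2,1)@(5, 3): e=[16,4,4] → #
    (3,1)@(7, 3): e=[20,20,-16] → ·
    (2,2)@(5, 5): e=[12,12,0] → #  [on edge]
    (3,2)@(7, 5): e=[16,28,-20] → ·
    (0,3)@(1, 7): e=[0,-12,36] → ·  [on edge]
    (1,3)@(3, 7): e=[4,4,16] → #
    (2,3)@(5, 7): e=[8,20,-4] → ·
    (1,4)@(3, 9): e=[0,12,12] → #  [on edge]
    (2,4)@(5, 9): e=[4,28,-8] → ·
    (1,5)@(3, 11): e=[-4,20,8] → ·
    (2,5)@(5, 11): e=[0,36,-12] → ·  [on edge]
    (3,6)@(7, 13): e=[0,60,-36] → ·  [on edge]
    (1,7)@(3, 15): e=[-12,36,0] → ·  [on edge]
    (4,7)@(9, 15): e=[0,84,-60] → ·  [on edge]
  covered (4 px):
    · · · · · · · ·
    · · # · · · · ·
    · · # · · · · ·
    · # · · · · · ·
    · # · · · · · ·
    · · · · · · · ·
    · · · · · · · ·
    · · · · · · · ·
T2:
  2·area = 58
  edge (9, 15)→(6, 10): d=(-3,-5) inclusive
  edge (6, 10)→(14, 4): d=(8,-6) inclusive
  edge (14, 4)→(9, 15): d=(-5,11) inclusive
    (1,2)@(3, 5): e=[0,-58,116] → ·  [on edge]
    (6,2)@(13, 5): e=[50,2,6] → #
    (7,2)@(15, 5): e=[60,14,-16] → ·
    (5,3)@(11, 7): e=[34,6,18] → #
    (6,3)@(13, 7): e=[44,18,-4] → ·
    (4,4)@(9, 9): e=[18,10,30] → #
    (6,4)@(13, 9): e=[38,34,-14] → ·
    (3,5)@(7, 11): e=[2,14,42] → #
    (5,5)@(11, 11): e=[22,38,-2] → ·
    (3,6)@(7, 13): e=[-4,30,32] → ·
    (4,6)@(9, 13): e=[6,42,10] → #
    (5,6)@(11, 13): e=[16,54,-12] → ·
    (4,7)@(9, 15): e=[0,58,0] → #  [on edge]
  covered (8 px):
    · · · · · · · ·
    · · · · · · · ·
    · · · · · · # ·
    · · · · · # · ·
    · · · · # # · ·
    · · · # # · · ·
    · · · · # · · ·
    · · · · # · · ·

Result: 18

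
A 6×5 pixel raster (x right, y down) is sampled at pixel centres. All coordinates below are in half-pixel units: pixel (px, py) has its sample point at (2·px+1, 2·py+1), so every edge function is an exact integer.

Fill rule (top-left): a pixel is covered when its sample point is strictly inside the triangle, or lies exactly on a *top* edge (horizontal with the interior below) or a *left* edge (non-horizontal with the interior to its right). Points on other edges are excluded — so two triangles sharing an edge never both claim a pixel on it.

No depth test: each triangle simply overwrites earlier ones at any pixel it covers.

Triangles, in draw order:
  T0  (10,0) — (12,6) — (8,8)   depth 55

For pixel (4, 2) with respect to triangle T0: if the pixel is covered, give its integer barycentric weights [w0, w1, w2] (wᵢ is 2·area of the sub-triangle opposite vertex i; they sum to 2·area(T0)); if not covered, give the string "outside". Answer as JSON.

T0:
  2·area = 28
  edge (10, 0)→(12, 6): d=(2,6) right/bottom  bias=-1
  edge (12, 6)→(8, 8): d=(-4,2) right/bottom  bias=-1
  edge (8, 8)→(10, 0): d=(2,-8) top-left  bias=+0
    (5,1)@(11, 3): e=[0,14,14] → ·  [on edge]
    (4,2)@(9, 5): e=[16,10,2] → #
    (5,2)@(11, 5): e=[4,6,18] → #
    (4,3)@(9, 7): e=[20,2,6] → #
    (5,3)@(11, 7): e=[8,-2,22] → ·
    (4,4)@(9, 9): e=[24,-6,10] → ·
  covered (3 px):
    · · · · · ·
    · · · · · ·
    · · · · # #
    · · · · # ·
    · · · · · ·

Final: [10,2,16]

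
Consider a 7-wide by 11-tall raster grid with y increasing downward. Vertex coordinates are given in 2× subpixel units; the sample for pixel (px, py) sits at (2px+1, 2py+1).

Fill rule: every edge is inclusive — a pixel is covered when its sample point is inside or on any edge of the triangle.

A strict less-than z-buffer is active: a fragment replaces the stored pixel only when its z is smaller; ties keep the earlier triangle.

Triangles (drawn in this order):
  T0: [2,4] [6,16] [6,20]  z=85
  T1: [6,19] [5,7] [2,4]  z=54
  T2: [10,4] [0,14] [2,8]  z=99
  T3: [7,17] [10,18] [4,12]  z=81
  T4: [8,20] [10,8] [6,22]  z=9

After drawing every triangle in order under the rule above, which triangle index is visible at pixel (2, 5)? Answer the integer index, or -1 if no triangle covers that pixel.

T0:
  2·area = 16
  edge (2, 4)→(6, 16): d=(4,12) inclusive
  edge (6, 16)→(6, 20): d=(0,4) inclusive
  edge (6, 20)→(2, 4): d=(-4,-16) inclusive
    (0,0)@(1, 1): e=[0,20,-4] → .  [on edge]
    (1,3)@(3, 7): e=[0,12,4] → X  [on edge]
    (2,3)@(5, 7): e=[-24,4,36] → .
    (1,4)@(3, 9): e=[8,12,-4] → .
    (2,6)@(5, 13): e=[0,4,12] → X  [on edge]
    (3,6)@(7, 13): e=[-24,-4,44] → .
    (2,7)@(5, 15): e=[8,4,4] → X
    (3,7)@(7, 15): e=[-16,-4,36] → .
    (2,8)@(5, 17): e=[16,4,-4] → .
    (3,9)@(7, 19): e=[0,-4,20] → .  [on edge]
  covered (3 px):
    . . . . . . .
    . . . . . . .
    . . . . . . .
    . X . . . . .
    . . . . . . .
    . . . . . . .
    . . X . . . .
    . . X . . . .
    . . . . . . .
    . . . . . . .
    . . . . . . .
T1:
  2·area = 33  (B↔C swapped to make it positive)
  edge (6, 19)→(2, 4): d=(-4,-15) inclusive
  edge (2, 4)→(5, 7): d=(3,3) inclusive
  edge (5, 7)→(6, 19): d=(1,12) inclusive
    (0,1)@(1, 3): e=[-11,0,44] → .  [on edge]
    (1,2)@(3, 5): e=[11,0,22] → X  [on edge]
    (2,2)@(5, 5): e=[41,-6,-2] → .
    (1,3)@(3, 7): e=[3,6,24] → X
    (2,3)@(5, 7): e=[33,0,0] → X  [on edge]
    (3,3)@(7, 7): e=[63,-6,-24] → .
    (1,4)@(3, 9): e=[-5,12,26] → .
    (2,4)@(5, 9): e=[25,6,2] → X
    (3,4)@(7, 9): e=[55,0,-22] → .  [on edge]
    (2,5)@(5, 11): e=[17,12,4] → X
    (3,5)@(7, 11): e=[47,6,-20] → .
    (4,5)@(9, 11): e=[77,0,-44] → .  [on edge]
    (5,6)@(11, 13): e=[99,0,-66] → .  [on edge]
    (6,7)@(13, 15): e=[121,0,-88] → .  [on edge]
  covered (7 px):
    . . . . . . .
    . . . . . . .
    . X . . . . .
    . X X . . . .
    . . X . . . .
    . . X . . . .
    . . X . . . .
    . . X . . . .
    . . . . . . .
    . . . . . . .
    . . . . . . .
T2:
  2·area = 40
  edge (10, 4)→(0, 14): d=(-10,10) inclusive
  edge (0, 14)→(2, 8): d=(2,-6) inclusive
  edge (2, 8)→(10, 4): d=(8,-4) inclusive
    (6,0)@(13, 1): e=[0,52,-12] → .  [on edge]
    (5,1)@(11, 3): e=[0,44,-4] → .  [on edge]
    (1,2)@(3, 5): e=[60,0,-20] → .  [on edge]
    (4,2)@(9, 5): e=[0,36,4] → X  [on edge]
    (5,2)@(11, 5): e=[-20,48,12] → .
    (2,3)@(5, 7): e=[20,16,4] → X
    (3,3)@(7, 7): e=[0,28,12] → X  [on edge]
    (4,3)@(9, 7): e=[-20,40,20] → .
    (1,4)@(3, 9): e=[20,8,12] → X
    (2,4)@(5, 9): e=[0,20,20] → X  [on edge]
    (3,4)@(7, 9): e=[-20,32,28] → .
    (0,5)@(1, 11): e=[20,0,20] → X  [on edge]
    (1,5)@(3, 11): e=[0,12,28] → X  [on edge]
    (0,6)@(1, 13): e=[0,4,36] → X  [on edge]
  covered (8 px):
    . . . . . . .
    . . . . . . .
    . . . . X . .
    . . X X . . .
    . X X . . . .
    X X . . . . .
    X . . . . . .
    . . . . . . .
    . . . . . . .
    . . . . . . .
    . . . . . . .
T3:
  2·area = 12  (B↔C swapped to make it positive)
  edge (7, 17)→(4, 12): d=(-3,-5) inclusive
  edge (4, 12)→(10, 18): d=(6,6) inclusive
  edge (10, 18)→(7, 17): d=(-3,-1) inclusive
    (0,3)@(1, 7): e=[0,-12,24] → .  [on edge]
    (0,4)@(1, 9): e=[-6,0,18] → .  [on edge]
    (1,5)@(3, 11): e=[-2,0,14] → .  [on edge]
    (2,6)@(5, 13): e=[2,0,10] → X  [on edge]
    (3,6)@(7, 13): e=[12,-12,12] → .
    (0,7)@(1, 15): e=[-24,36,0] → .  [on edge]
    (2,7)@(5, 15): e=[-4,12,4] → .
    (3,7)@(7, 15): e=[6,0,6] → X  [on edge]
    (4,7)@(9, 15): e=[16,-12,8] → .
    (3,8)@(7, 17): e=[0,12,0] → X  [on edge]
    (4,8)@(9, 17): e=[10,0,2] → X  [on edge]
    (5,8)@(11, 17): e=[20,-12,4] → .
    (5,9)@(11, 19): e=[14,0,-2] → .  [on edge]
    (6,9)@(13, 19): e=[24,-12,0] → .  [on edge]
    (6,10)@(13, 21): e=[18,0,-6] → .  [on edge]
  covered (4 px):
    . . . . . . .
    . . . . . . .
    . . . . . . .
    . . . . . . .
    . . . . . . .
    . . . . . . .
    . . X . . . .
    . . . X . . .
    . . . X X . .
    . . . . . . .
    . . . . . . .
T4:
  2·area = 20  (B↔C swapped to make it positive)
  edge (8, 20)→(6, 22): d=(-2,2) inclusive
  edge (6, 22)→(10, 8): d=(4,-14) inclusive
  edge (10, 8)→(8, 20): d=(-2,12) inclusive
    (4,6)@(9, 13): e=[12,6,2] → X
    (5,6)@(11, 13): e=[8,34,-22] → .
    (4,7)@(9, 15): e=[8,14,-2] → .
    (6,7)@(13, 15): e=[0,70,-50] → .  [on edge]
    (5,8)@(11, 17): e=[0,50,-30] → .  [on edge]
    (3,9)@(7, 19): e=[4,2,14] → X
    (4,9)@(9, 19): e=[0,30,-10] → .  [on edge]
    (3,10)@(7, 21): e=[0,10,10] → X  [on edge]
    (4,10)@(9, 21): e=[-4,38,-14] → .
  covered (3 px):
    . . . . . . .
    . . . . . . .
    . . . . . . .
    . . . . . . .
    . . . . . . .
    . . . . . . .
    . . . . X . .
    . . . . . . .
    . . . . . . .
    . . . X . . .
    . . . X . . .

Z-buffer (winner per pixel, '.' = empty):
  . . . . . . .
  . . . . . . .
  . 1 . . 2 . .
  . 1 1 2 . . .
  . 2 1 . . . .
  2 2 1 . . . .
  2 . 1 . 4 . .
  . . 1 3 . . .
  . . . 3 3 . .
  . . . 4 . . .
  . . . 4 . . .

Answer: 1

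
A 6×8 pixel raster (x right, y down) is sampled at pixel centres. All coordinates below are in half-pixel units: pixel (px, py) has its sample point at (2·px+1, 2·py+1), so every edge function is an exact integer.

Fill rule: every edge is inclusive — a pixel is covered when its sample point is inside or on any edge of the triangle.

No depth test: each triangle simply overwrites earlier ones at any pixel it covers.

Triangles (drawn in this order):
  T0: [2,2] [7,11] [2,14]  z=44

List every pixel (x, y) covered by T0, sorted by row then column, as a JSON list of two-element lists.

T0:
  2·area = 60
  edge (2, 2)→(7, 11): d=(5,9) inclusive
  edge (7, 11)→(2, 14): d=(-5,3) inclusive
  edge (2, 14)→(2, 2): d=(0,-12) inclusive
    (1,2)@(3, 5): e=[6,42,12] → █
    (2,2)@(5, 5): e=[-12,36,36] → ·
    (1,3)@(3, 7): e=[16,32,12] → █
    (2,3)@(5, 7): e=[-2,26,36] → ·
    (1,4)@(3, 9): e=[26,22,12] → █
    (2,4)@(5, 9): e=[8,16,36] → █
    (3,4)@(7, 9): e=[-10,10,60] → ·
    (1,5)@(3, 11): e=[36,12,12] → █
    (3,5)@(7, 11): e=[0,0,60] → █  [on edge]
    (4,5)@(9, 11): e=[-18,-6,84] → ·
    (1,6)@(3, 13): e=[46,2,12] → █
    (2,6)@(5, 13): e=[28,-4,36] → ·
  covered (8 px):
    · · · · · ·
    · · · · · ·
    · █ · · · ·
    · █ · · · ·
    · █ █ · · ·
    · █ █ █ · ·
    · █ · · · ·
    · · · · · ·

Result: [[1,2],[1,3],[1,4],[2,4],[1,5],[2,5],[3,5],[1,6]]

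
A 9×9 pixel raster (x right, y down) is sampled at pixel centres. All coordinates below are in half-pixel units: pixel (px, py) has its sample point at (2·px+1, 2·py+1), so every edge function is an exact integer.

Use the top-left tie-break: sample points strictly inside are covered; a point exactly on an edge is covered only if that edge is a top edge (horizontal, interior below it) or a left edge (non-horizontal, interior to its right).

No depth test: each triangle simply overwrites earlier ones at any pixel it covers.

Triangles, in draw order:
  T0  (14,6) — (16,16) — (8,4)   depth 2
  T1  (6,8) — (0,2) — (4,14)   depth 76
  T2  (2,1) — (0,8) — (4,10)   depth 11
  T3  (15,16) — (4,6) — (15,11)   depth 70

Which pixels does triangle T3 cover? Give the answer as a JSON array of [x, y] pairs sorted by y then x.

T0:
  2·area = 56
  edge (14, 6)→(16, 16): d=(2,10) right/bottom  bias=-1
  edge (16, 16)→(8, 4): d=(-8,-12) top-left  bias=+0
  edge (8, 4)→(14, 6): d=(6,2) right/bottom  bias=-1
    (6,0)@(13, 1): e=[0,84,-28] → ·  [on edge]
    (2,1)@(5, 3): e=[84,-28,0] → ·  [on edge]
    (4,2)@(9, 5): e=[48,4,4] → █
    (5,2)@(11, 5): e=[28,28,0] → ·  [on edge]
    (4,3)@(9, 7): e=[52,-12,16] → ·
    (5,3)@(11, 7): e=[32,12,12] → █
    (6,3)@(13, 7): e=[12,36,8] → █
    (7,3)@(15, 7): e=[-8,60,4] → ·
    (8,3)@(17, 7): e=[-28,84,0] → ·  [on edge]
    (5,4)@(11, 9): e=[36,-4,24] → ·
    (6,4)@(13, 9): e=[16,20,20] → █
    (7,4)@(15, 9): e=[-4,44,16] → ·
    (7,5)@(15, 11): e=[0,28,28] → ·  [on edge]
  covered (6 px):
    · · · · · · · · ·
    · · · · · · · · ·
    · · · · █ · · · ·
    · · · · · █ █ · ·
    · · · · · · █ · ·
    · · · · · · █ · ·
    · · · · · · · █ ·
    · · · · · · · · ·
    · · · · · · · · ·
T1:
  2·area = 48  (B↔C swapped to make it positive)
  edge (6, 8)→(4, 14): d=(-2,6) right/bottom  bias=-1
  edge (4, 14)→(0, 2): d=(-4,-12) top-left  bias=+0
  edge (0, 2)→(6, 8): d=(6,6) right/bottom  bias=-1
    (0,1)@(1, 3): e=[40,8,0] → ·  [on edge]
    (0,2)@(1, 5): e=[36,0,12] → █  [on edge]
    (1,2)@(3, 5): e=[24,24,0] → ·  [on edge]
    (3,2)@(7, 5): e=[0,72,-24] → ·  [on edge]
    (0,3)@(1, 7): e=[32,-8,24] → ·
    (1,3)@(3, 7): e=[20,16,12] → █
    (2,3)@(5, 7): e=[8,40,0] → ·  [on edge]
    (1,4)@(3, 9): e=[16,8,24] → █
    (2,4)@(5, 9): e=[4,32,12] → █
    (3,4)@(7, 9): e=[-8,56,0] → ·  [on edge]
    (1,5)@(3, 11): e=[12,0,36] → █  [on edge]
    (2,5)@(5, 11): e=[0,24,24] → ·  [on edge]
    (4,5)@(9, 11): e=[-24,72,0] → ·  [on edge]
    (5,6)@(11, 13): e=[-40,88,0] → ·  [on edge]
    (6,7)@(13, 15): e=[-56,104,0] → ·  [on edge]
    (1,8)@(3, 17): e=[0,-24,72] → ·  [on edge]
    (2,8)@(5, 17): e=[-12,0,60] → ·  [on edge]
    (7,8)@(15, 17): e=[-72,120,0] → ·  [on edge]
  covered (5 px):
    · · · · · · · · ·
    · · · · · · · · ·
    █ · · · · · · · ·
    · █ · · · · · · ·
    · █ █ · · · · · ·
    · █ · · · · · · ·
    · · · · · · · · ·
    · · · · · · · · ·
    · · · · · · · · ·
T2:
  2·area = 32  (B↔C swapped to make it positive)
  edge (2, 1)→(4, 10): d=(2,9) right/bottom  bias=-1
  edge (4, 10)→(0, 8): d=(-4,-2) top-left  bias=+0
  edge (0, 8)→(2, 1): d=(2,-7) top-left  bias=+0
    (0,2)@(1, 5): e=[17,14,1] → █
    (1,2)@(3, 5): e=[-1,18,15] → ·
    (0,3)@(1, 7): e=[21,6,5] → █
    (1,3)@(3, 7): e=[3,10,19] → █
    (2,3)@(5, 7): e=[-15,14,33] → ·
    (0,4)@(1, 9): e=[25,-2,9] → ·
    (1,4)@(3, 9): e=[7,2,23] → █
    (2,4)@(5, 9): e=[-11,6,37] → ·
    (1,5)@(3, 11): e=[11,-6,27] → ·
  covered (4 px):
    · · · · · · · · ·
    · · · · · · · · ·
    █ · · · · · · · ·
    █ █ · · · · · · ·
    · █ · · · · · · ·
    · · · · · · · · ·
    · · · · · · · · ·
    · · · · · · · · ·
    · · · · · · · · ·
T3:
  2·area = 55
  edge (15, 16)→(4, 6): d=(-11,-10) top-left  bias=+0
  edge (4, 6)→(15, 11): d=(11,5) right/bottom  bias=-1
  edge (15, 11)→(15, 16): d=(0,5) right/bottom  bias=-1
    (7,0)@(15, 1): e=[165,-110,0] → ·  [on edge]
    (7,1)@(15, 3): e=[143,-88,0] → ·  [on edge]
    (7,2)@(15, 5): e=[121,-66,0] → ·  [on edge]
    (7,3)@(15, 7): e=[99,-44,0] → ·  [on edge]
    (4,4)@(9, 9): e=[17,8,30] → █
    (5,4)@(11, 9): e=[37,-2,20] → ·
    (7,4)@(15, 9): e=[77,-22,0] → ·  [on edge]
    (4,5)@(9, 11): e=[-5,30,30] → ·
    (5,5)@(11, 11): e=[15,20,20] → █
    (6,5)@(13, 11): e=[35,10,10] → █
    (7,5)@(15, 11): e=[55,0,0] → ·  [on edge]
    (5,6)@(11, 13): e=[-7,42,20] → ·
    (7,6)@(15, 13): e=[33,22,0] → ·  [on edge]
    (7,7)@(15, 15): e=[11,44,0] → ·  [on edge]
    (7,8)@(15, 17): e=[-11,66,0] → ·  [on edge]
  covered (4 px):
    · · · · · · · · ·
    · · · · · · · · ·
    · · · · · · · · ·
    · · · · · · · · ·
    · · · · █ · · · ·
    · · · · · █ █ · ·
    · · · · · · █ · ·
    · · · · · · · · ·
    · · · · · · · · ·

Answer: [[4,4],[5,5],[6,5],[6,6]]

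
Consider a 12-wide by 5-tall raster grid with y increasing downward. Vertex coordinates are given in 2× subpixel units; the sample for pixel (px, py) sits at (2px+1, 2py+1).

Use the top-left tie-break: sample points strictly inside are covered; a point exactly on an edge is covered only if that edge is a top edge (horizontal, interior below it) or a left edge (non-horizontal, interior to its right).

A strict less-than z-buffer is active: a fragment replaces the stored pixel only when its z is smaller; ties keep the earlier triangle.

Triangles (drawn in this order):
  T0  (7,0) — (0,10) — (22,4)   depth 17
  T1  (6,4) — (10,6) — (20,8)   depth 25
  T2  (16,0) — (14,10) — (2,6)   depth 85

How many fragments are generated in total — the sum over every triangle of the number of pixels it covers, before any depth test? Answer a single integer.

T0:
  2·area = 178  (B↔C swapped to make it positive)
  edge (7, 0)→(22, 4): d=(15,4) right/bottom  bias=-1
  edge (22, 4)→(0, 10): d=(-22,6) right/bottom  bias=-1
  edge (0, 10)→(7, 0): d=(7,-10) top-left  bias=+0
    (3,0)@(7, 1): e=[15,156,7] → X
    (4,0)@(9, 1): e=[7,144,27] → X
    (5,0)@(11, 1): e=[-1,132,47] → .
    (2,1)@(5, 3): e=[53,124,1] → X
    (5,1)@(11, 3): e=[29,88,61] → X
    (6,1)@(13, 3): e=[21,76,81] → X
    (7,1)@(15, 3): e=[13,64,101] → X
    (8,1)@(17, 3): e=[5,52,121] → X
    (9,1)@(19, 3): e=[-3,40,141] → .
    (2,2)@(5, 5): e=[83,80,15] → X
    (9,2)@(19, 5): e=[27,-4,155] → .
    (1,3)@(3, 7): e=[121,48,9] → X
    (5,3)@(11, 7): e=[89,0,89] → .  [on edge]
  covered (22 px):
    . . . X X . . . . . . .
    . . X X X X X X X . . .
    . . X X X X X X X . . .
    . X X X X . . . . . . .
    X X . . . . . . . . . .
T1:
  2·area = 12  (B↔C swapped to make it positive)
  edge (6, 4)→(20, 8): d=(14,4) right/bottom  bias=-1
  edge (20, 8)→(10, 6): d=(-10,-2) top-left  bias=+0
  edge (10, 6)→(6, 4): d=(-4,-2) top-left  bias=+0
    (2,2)@(5, 5): e=[18,0,-6] → .  [on edge]
    (4,2)@(9, 5): e=[2,8,2] → X
    (5,2)@(11, 5): e=[-6,12,6] → .
    (4,3)@(9, 7): e=[30,-12,-6] → .
    (7,3)@(15, 7): e=[6,0,6] → X  [on edge]
    (8,3)@(17, 7): e=[-2,4,10] → .
    (7,4)@(15, 9): e=[34,-20,-2] → .
  covered (2 px):
    . . . . . . . . . . . .
    . . . . . . . . . . . .
    . . . . X . . . . . . .
    . . . . . . . X . . . .
    . . . . . . . . . . . .
T2:
  2·area = 128
  edge (16, 0)→(14, 10): d=(-2,10) right/bottom  bias=-1
  edge (14, 10)→(2, 6): d=(-12,-4) top-left  bias=+0
  edge (2, 6)→(16, 0): d=(14,-6) top-left  bias=+0
    (7,0)@(15, 1): e=[8,112,8] → X
    (8,0)@(17, 1): e=[-12,120,20] → .
    (4,1)@(9, 3): e=[64,64,0] → X  [on edge]
    (5,1)@(11, 3): e=[44,72,12] → X
    (6,1)@(13, 3): e=[24,80,24] → X
    (8,1)@(17, 3): e=[-16,96,48] → .
    (2,2)@(5, 5): e=[100,24,4] → X
    (3,2)@(7, 5): e=[80,32,16] → X
    (7,2)@(15, 5): e=[0,64,64] → .  [on edge]
    (2,3)@(5, 7): e=[96,0,32] → X  [on edge]
    (7,3)@(15, 7): e=[-4,40,92] → .
    (2,4)@(5, 9): e=[92,-24,60] → .
    (5,4)@(11, 9): e=[32,0,96] → X  [on edge]
  covered (17 px):
    . . . . . . . X . . . .
    . . . . X X X X . . . .
    . . X X X X X . . . . .
    . . X X X X X . . . . .
    . . . . . X X . . . . .

Result: 41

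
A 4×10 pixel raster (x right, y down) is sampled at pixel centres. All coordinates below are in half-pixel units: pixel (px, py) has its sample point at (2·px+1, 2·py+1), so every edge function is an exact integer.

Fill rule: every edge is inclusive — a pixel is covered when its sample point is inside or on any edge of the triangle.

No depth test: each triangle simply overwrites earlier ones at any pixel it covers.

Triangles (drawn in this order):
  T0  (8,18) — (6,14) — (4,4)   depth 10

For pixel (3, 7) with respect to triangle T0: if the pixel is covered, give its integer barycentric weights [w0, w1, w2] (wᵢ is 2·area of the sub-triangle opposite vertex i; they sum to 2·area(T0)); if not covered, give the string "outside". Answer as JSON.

T0:
  2·area = 12
  edge (8, 18)→(6, 14): d=(-2,-4) inclusive
  edge (6, 14)→(4, 4): d=(-2,-10) inclusive
  edge (4, 4)→(8, 18): d=(4,14) inclusive
    (2,4)@(5, 9): e=[6,0,6] → #  [on edge]
    (3,4)@(7, 9): e=[14,20,-22] → ·
    (2,5)@(5, 11): e=[2,-4,14] → ·
    (3,7)@(7, 15): e=[2,8,2] → #
    (3,8)@(7, 17): e=[-2,4,10] → ·
    (3,9)@(7, 19): e=[-6,0,18] → ·  [on edge]
  covered (2 px):
    · · · ·
    · · · ·
    · · · ·
    · · · ·
    · · # ·
    · · · ·
    · · · ·
    · · · #
    · · · ·
    · · · ·

Answer: [8,2,2]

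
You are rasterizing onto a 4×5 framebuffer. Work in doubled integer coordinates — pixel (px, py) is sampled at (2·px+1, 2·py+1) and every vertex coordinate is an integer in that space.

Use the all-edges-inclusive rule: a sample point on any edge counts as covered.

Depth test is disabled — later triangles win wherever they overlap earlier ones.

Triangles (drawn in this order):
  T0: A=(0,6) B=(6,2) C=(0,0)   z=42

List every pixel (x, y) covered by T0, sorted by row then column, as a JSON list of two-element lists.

T0:
  2·area = 36  (B↔C swapped to make it positive)
  edge (0, 6)→(0, 0): d=(0,-6) inclusive
  edge (0, 0)→(6, 2): d=(6,2) inclusive
  edge (6, 2)→(0, 6): d=(-6,4) inclusive
    (0,0)@(1, 1): e=[6,4,26] → X
    (1,0)@(3, 1): e=[18,0,18] → X  [on edge]
    (2,0)@(5, 1): e=[30,-4,10] → .
    (0,1)@(1, 3): e=[6,16,14] → X
    (2,1)@(5, 3): e=[30,8,-2] → .
    (0,2)@(1, 5): e=[6,28,2] → X
    (1,2)@(3, 5): e=[18,24,-6] → .
    (0,3)@(1, 7): e=[6,40,-10] → .
  covered (5 px):
    X X . .
    X X . .
    X . . .
    . . . .
    . . . .

Result: [[0,0],[1,0],[0,1],[1,1],[0,2]]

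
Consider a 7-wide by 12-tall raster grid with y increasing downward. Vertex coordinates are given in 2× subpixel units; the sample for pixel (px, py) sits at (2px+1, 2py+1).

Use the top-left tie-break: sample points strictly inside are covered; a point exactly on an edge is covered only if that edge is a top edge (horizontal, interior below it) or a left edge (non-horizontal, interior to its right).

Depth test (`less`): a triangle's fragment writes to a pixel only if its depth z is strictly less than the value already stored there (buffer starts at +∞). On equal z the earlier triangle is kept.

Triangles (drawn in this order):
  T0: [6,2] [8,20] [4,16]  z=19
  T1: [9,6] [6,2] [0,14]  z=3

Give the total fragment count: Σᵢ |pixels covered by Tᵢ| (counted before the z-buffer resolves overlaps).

T0:
  2·area = 64
  edge (6, 2)→(8, 20): d=(2,18) right/bottom  bias=-1
  edge (8, 20)→(4, 16): d=(-4,-4) top-left  bias=+0
  edge (4, 16)→(6, 2): d=(2,-14) top-left  bias=+0
    (2,4)@(5, 9): e=[32,32,0] → X  [on edge]
    (3,4)@(7, 9): e=[-4,40,28] → .
    (2,5)@(5, 11): e=[36,24,4] → X
    (3,5)@(7, 11): e=[0,32,32] → .  [on edge]
    (0,6)@(1, 13): e=[112,0,-48] → .  [on edge]
    (2,6)@(5, 13): e=[40,16,8] → X
    (3,6)@(7, 13): e=[4,24,36] → X
    (4,6)@(9, 13): e=[-32,32,64] → .
    (1,7)@(3, 15): e=[80,0,-16] → .  [on edge]
    (2,7)@(5, 15): e=[44,8,12] → X
    (4,7)@(9, 15): e=[-28,24,68] → .
    (2,8)@(5, 17): e=[48,0,16] → X  [on edge]
    (3,9)@(7, 19): e=[16,0,48] → X  [on edge]
    (4,10)@(9, 21): e=[-16,0,80] → .  [on edge]
    (1,11)@(3, 23): e=[96,-32,0] → .  [on edge]
    (5,11)@(11, 23): e=[-48,0,112] → .  [on edge]
  covered (9 px):
    . . . . . . .
    . . . . . . .
    . . . . . . .
    . . . . . . .
    . . X . . . .
    . . X . . . .
    . . X X . . .
    . . X X . . .
    . . X X . . .
    . . . X . . .
    . . . . . . .
    . . . . . . .
T1:
  2·area = 60  (B↔C swapped to make it positive)
  edge (9, 6)→(0, 14): d=(-9,8) right/bottom  bias=-1
  edge (0, 14)→(6, 2): d=(6,-12) top-left  bias=+0
  edge (6, 2)→(9, 6): d=(3,4) right/bottom  bias=-1
    (2,2)@(5, 5): e=[41,6,13] → X
    (3,2)@(7, 5): e=[25,30,5] → X
    (4,2)@(9, 5): e=[9,54,-3] → .
    (2,3)@(5, 7): e=[23,18,19] → X
    (4,3)@(9, 7): e=[-9,66,3] → .
    (1,4)@(3, 9): e=[21,6,33] → X
    (3,4)@(7, 9): e=[-11,54,17] → .
    (1,5)@(3, 11): e=[3,18,39] → X
    (2,5)@(5, 11): e=[-13,42,31] → .
    (0,6)@(1, 13): e=[1,6,53] → X
    (1,6)@(3, 13): e=[-15,30,45] → .
    (0,7)@(1, 15): e=[-17,18,59] → .
  covered (8 px):
    . . . . . . .
    . . . . . . .
    . . X X . . .
    . . X X . . .
    . X X . . . .
    . X . . . . .
    X . . . . . .
    . . . . . . .
    . . . . . . .
    . . . . . . .
    . . . . . . .
    . . . . . . .

Final: 17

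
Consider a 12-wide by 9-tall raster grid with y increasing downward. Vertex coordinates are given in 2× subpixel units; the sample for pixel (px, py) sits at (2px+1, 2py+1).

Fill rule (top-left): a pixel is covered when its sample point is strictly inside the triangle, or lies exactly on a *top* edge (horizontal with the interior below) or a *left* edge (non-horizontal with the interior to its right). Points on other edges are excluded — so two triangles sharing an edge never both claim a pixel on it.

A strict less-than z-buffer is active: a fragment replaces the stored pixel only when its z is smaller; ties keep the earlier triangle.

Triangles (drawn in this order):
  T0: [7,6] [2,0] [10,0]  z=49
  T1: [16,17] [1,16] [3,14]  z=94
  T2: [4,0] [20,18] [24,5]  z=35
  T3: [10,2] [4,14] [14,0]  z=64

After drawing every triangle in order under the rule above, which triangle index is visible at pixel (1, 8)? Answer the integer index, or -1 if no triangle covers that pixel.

T0:
  2·area = 48
  edge (7, 6)→(2, 0): d=(-5,-6) top-left  bias=+0
  edge (2, 0)→(10, 0): d=(8,0) top-left  bias=+0
  edge (10, 0)→(7, 6): d=(-3,6) right/bottom  bias=-1
    (1,0)@(3, 1): e=[1,8,39] → X
    (2,0)@(5, 1): e=[13,8,27] → X
    (3,0)@(7, 1): e=[25,8,15] → X
    (4,0)@(9, 1): e=[37,8,3] → X
    (5,0)@(11, 1): e=[49,8,-9] → .
    (1,1)@(3, 3): e=[-9,24,33] → .
    (2,1)@(5, 3): e=[3,24,21] → X
    (4,1)@(9, 3): e=[27,24,-3] → .
    (2,2)@(5, 5): e=[-7,40,15] → .
    (3,2)@(7, 5): e=[5,40,3] → X
    (4,2)@(9, 5): e=[17,40,-9] → .
    (3,3)@(7, 7): e=[-5,56,-3] → .
  covered (7 px):
    . X X X X . . . . . . .
    . . X X . . . . . . . .
    . . . X . . . . . . . .
    . . . . . . . . . . . .
    . . . . . . . . . . . .
    . . . . . . . . . . . .
    . . . . . . . . . . . .
    . . . . . . . . . . . .
    . . . . . . . . . . . .
T1:
  2·area = 32
  edge (16, 17)→(1, 16): d=(-15,-1) top-left  bias=+0
  edge (1, 16)→(3, 14): d=(2,-2) top-left  bias=+0
  edge (3, 14)→(16, 17): d=(13,3) right/bottom  bias=-1
    (1,7)@(3, 15): e=[17,2,13] → X
    (2,7)@(5, 15): e=[19,6,7] → X
    (3,7)@(7, 15): e=[21,10,1] → X
    (4,7)@(9, 15): e=[23,14,-5] → .
    (1,8)@(3, 17): e=[-13,6,39] → .
    (2,8)@(5, 17): e=[-11,10,33] → .
    (3,8)@(7, 17): e=[-9,14,27] → .
  covered (3 px):
    . . . . . . . . . . . .
    . . . . . . . . . . . .
    . . . . . . . . . . . .
    . . . . . . . . . . . .
    . . . . . . . . . . . .
    . . . . . . . . . . . .
    . . . . . . . . . . . .
    . X X X . . . . . . . .
    . . . . . . . . . . . .
T2:
  2·area = 280  (B↔C swapped to make it positive)
  edge (4, 0)→(24, 5): d=(20,5) right/bottom  bias=-1
  edge (24, 5)→(20, 18): d=(-4,13) right/bottom  bias=-1
  edge (20, 18)→(4, 0): d=(-16,-18) top-left  bias=+0
    (2,0)@(5, 1): e=[15,263,2] → X
    (3,0)@(7, 1): e=[5,237,38] → X
    (4,0)@(9, 1): e=[-5,211,74] → .
    (2,1)@(5, 3): e=[55,255,-30] → .
    (3,1)@(7, 3): e=[45,229,6] → X
    (4,1)@(9, 3): e=[35,203,42] → X
    (5,1)@(11, 3): e=[25,177,78] → X
    (6,1)@(13, 3): e=[15,151,114] → X
    (7,1)@(15, 3): e=[5,125,150] → X
    (8,1)@(17, 3): e=[-5,99,186] → .
    (3,2)@(7, 5): e=[85,221,-26] → .
    (4,2)@(9, 5): e=[75,195,10] → X
  covered (35 px):
    . . X X . . . . . . . .
    . . . X X X X X . . . .
    . . . . X X X X X X X X
    . . . . . X X X X X X X
    . . . . . . X X X X X .
    . . . . . . . X X X X .
    . . . . . . . . X X X .
    . . . . . . . . . X . .
    . . . . . . . . . . . .
T3:
  2·area = 36  (B↔C swapped to make it positive)
  edge (10, 2)→(14, 0): d=(4,-2) top-left  bias=+0
  edge (14, 0)→(4, 14): d=(-10,14) right/bottom  bias=-1
  edge (4, 14)→(10, 2): d=(6,-12) top-left  bias=+0
    (6,0)@(13, 1): e=[2,4,30] → X
    (7,0)@(15, 1): e=[6,-24,54] → .
    (5,1)@(11, 3): e=[6,12,18] → X
    (6,1)@(13, 3): e=[10,-16,42] → .
    (4,2)@(9, 5): e=[10,20,6] → X
    (5,2)@(11, 5): e=[14,-8,30] → .
    (4,3)@(9, 7): e=[18,0,18] → .  [on edge]
    (3,4)@(7, 9): e=[22,8,6] → X
    (4,4)@(9, 9): e=[26,-20,30] → .
    (3,5)@(7, 11): e=[30,-12,18] → .
  covered (4 px):
    . . . . . . X . . . . .
    . . . . . X . . . . . .
    . . . . X . . . . . . .
    . . . . . . . . . . . .
    . . . X . . . . . . . .
    . . . . . . . . . . . .
    . . . . . . . . . . . .
    . . . . . . . . . . . .
    . . . . . . . . . . . .

Z-buffer (winner per pixel, '.' = empty):
  . 0 2 2 0 . 3 . . . . .
  . . 0 2 2 2 2 2 . . . .
  . . . 0 2 2 2 2 2 2 2 2
  . . . . . 2 2 2 2 2 2 2
  . . . 3 . . 2 2 2 2 2 .
  . . . . . . . 2 2 2 2 .
  . . . . . . . . 2 2 2 .
  . 1 1 1 . . . . . 2 . .
  . . . . . . . . . . . .

Answer: -1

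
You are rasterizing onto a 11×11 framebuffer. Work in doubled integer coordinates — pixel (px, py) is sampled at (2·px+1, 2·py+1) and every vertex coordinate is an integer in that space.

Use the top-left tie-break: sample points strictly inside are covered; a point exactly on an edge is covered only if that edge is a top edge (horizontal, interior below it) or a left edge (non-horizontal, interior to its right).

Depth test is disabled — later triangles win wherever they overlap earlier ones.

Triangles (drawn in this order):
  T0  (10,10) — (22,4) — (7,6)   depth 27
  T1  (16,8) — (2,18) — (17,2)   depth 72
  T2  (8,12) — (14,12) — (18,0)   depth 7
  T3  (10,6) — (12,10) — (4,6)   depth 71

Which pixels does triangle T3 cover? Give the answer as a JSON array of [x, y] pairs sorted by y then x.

T0:
  2·area = 66  (B↔C swapped to make it positive)
  edge (10, 10)→(7, 6): d=(-3,-4) top-left  bias=+0
  edge (7, 6)→(22, 4): d=(15,-2) top-left  bias=+0
  edge (22, 4)→(10, 10): d=(-12,6) right/bottom  bias=-1
    (7,2)@(15, 5): e=[35,1,30] → X
    (8,2)@(17, 5): e=[43,5,18] → X
    (9,2)@(19, 5): e=[51,9,6] → X
    (10,2)@(21, 5): e=[59,13,-6] → .
    (4,3)@(9, 7): e=[5,19,42] → X
    (5,3)@(11, 7): e=[13,23,30] → X
    (6,3)@(13, 7): e=[21,27,18] → X
    (8,3)@(17, 7): e=[37,35,-6] → .
    (9,3)@(19, 7): e=[45,39,-18] → .
    (4,4)@(9, 9): e=[-1,49,18] → .
    (5,4)@(11, 9): e=[7,53,6] → X
    (6,4)@(13, 9): e=[15,57,-6] → .
  covered (8 px):
    . . . . . . . . . . .
    . . . . . . . . . . .
    . . . . . . . X X X .
    . . . . X X X X . . .
    . . . . . X . . . . .
    . . . . . . . . . . .
    . . . . . . . . . . .
    . . . . . . . . . . .
    . . . . . . . . . . .
    . . . . . . . . . . .
    . . . . . . . . . . .
T1:
  2·area = 74
  edge (16, 8)→(2, 18): d=(-14,10) right/bottom  bias=-1
  edge (2, 18)→(17, 2): d=(15,-16) top-left  bias=+0
  edge (17, 2)→(16, 8): d=(-1,6) right/bottom  bias=-1
    (7,2)@(15, 5): e=[52,13,9] → X
    (8,2)@(17, 5): e=[32,45,-3] → .
    (6,3)@(13, 7): e=[44,11,19] → X
    (8,3)@(17, 7): e=[4,75,-5] → .
    (5,4)@(11, 9): e=[36,9,29] → X
    (7,4)@(15, 9): e=[-4,73,5] → .
    (4,5)@(9, 11): e=[28,7,39] → X
    (6,5)@(13, 11): e=[-12,71,15] → .
    (3,6)@(7, 13): e=[20,5,49] → X
    (4,6)@(9, 13): e=[0,37,37] → .  [on edge]
    (5,6)@(11, 13): e=[-20,69,25] → .
    (2,7)@(5, 15): e=[12,3,59] → X
  covered (10 px):
    . . . . . . . . . . .
    . . . . . . . . . . .
    . . . . . . . X . . .
    . . . . . . X X . . .
    . . . . . X X . . . .
    . . . . X X . . . . .
    . . . X . . . . . . .
    . . X . . . . . . . .
    . X . . . . . . . . .
    . . . . . . . . . . .
    . . . . . . . . . . .
T2:
  2·area = 72  (B↔C swapped to make it positive)
  edge (8, 12)→(18, 0): d=(10,-12) top-left  bias=+0
  edge (18, 0)→(14, 12): d=(-4,12) right/bottom  bias=-1
  edge (14, 12)→(8, 12): d=(-6,0) right/bottom  bias=-1
    (8,1)@(17, 3): e=[18,0,54] → .  [on edge]
    (7,2)@(15, 5): e=[14,16,42] → X
    (8,2)@(17, 5): e=[38,-8,42] → .
    (6,3)@(13, 7): e=[10,32,30] → X
    (8,3)@(17, 7): e=[58,-16,30] → .
    (5,4)@(11, 9): e=[6,48,18] → X
    (7,4)@(15, 9): e=[54,0,18] → .  [on edge]
    (4,5)@(9, 11): e=[2,64,6] → X
    (7,5)@(15, 11): e=[74,-8,6] → .
    (4,6)@(9, 13): e=[22,56,-6] → .
    (5,6)@(11, 13): e=[46,32,-6] → .
    (6,6)@(13, 13): e=[70,8,-6] → .
    (6,7)@(13, 15): e=[90,0,-18] → .  [on edge]
    (5,10)@(11, 21): e=[126,0,-54] → .  [on edge]
  covered (8 px):
    . . . . . . . . . . .
    . . . . . . . . . . .
    . . . . . . . X . . .
    . . . . . . X X . . .
    . . . . . X X . . . .
    . . . . X X X . . . .
    . . . . . . . . . . .
    . . . . . . . . . . .
    . . . . . . . . . . .
    . . . . . . . . . . .
    . . . . . . . . . . .
T3:
  2·area = 24
  edge (10, 6)→(12, 10): d=(2,4) right/bottom  bias=-1
  edge (12, 10)→(4, 6): d=(-8,-4) top-left  bias=+0
  edge (4, 6)→(10, 6): d=(6,0) top-left  bias=+0
    (3,3)@(7, 7): e=[14,4,6] → X
    (4,3)@(9, 7): e=[6,12,6] → X
    (5,3)@(11, 7): e=[-2,20,6] → .
    (3,4)@(7, 9): e=[18,-12,18] → .
    (4,4)@(9, 9): e=[10,-4,18] → .
    (5,4)@(11, 9): e=[2,4,18] → X
    (6,4)@(13, 9): e=[-6,12,18] → .
    (5,5)@(11, 11): e=[6,-12,30] → .
  covered (3 px):
    . . . . . . . . . . .
    . . . . . . . . . . .
    . . . . . . . . . . .
    . . . X X . . . . . .
    . . . . . X . . . . .
    . . . . . . . . . . .
    . . . . . . . . . . .
    . . . . . . . . . . .
    . . . . . . . . . . .
    . . . . . . . . . . .
    . . . . . . . . . . .

Final: [[3,3],[4,3],[5,4]]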